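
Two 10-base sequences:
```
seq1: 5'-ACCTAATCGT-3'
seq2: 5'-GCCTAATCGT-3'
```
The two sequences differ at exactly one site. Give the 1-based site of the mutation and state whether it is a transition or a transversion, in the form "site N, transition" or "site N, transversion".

Site 1 changes A→G. A is a purine and G is a purine, so this is a transition.

site 1, transition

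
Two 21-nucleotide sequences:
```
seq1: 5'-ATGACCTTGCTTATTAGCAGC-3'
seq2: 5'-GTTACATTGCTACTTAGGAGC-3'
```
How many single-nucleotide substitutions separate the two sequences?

6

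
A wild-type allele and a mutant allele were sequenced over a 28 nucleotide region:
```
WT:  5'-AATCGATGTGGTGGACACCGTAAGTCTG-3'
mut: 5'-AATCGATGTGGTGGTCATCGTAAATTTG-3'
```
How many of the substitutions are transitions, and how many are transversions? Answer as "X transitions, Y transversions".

Transitions (purine↔purine or pyrimidine↔pyrimidine): 18 C→T, 24 G→A, 26 C→T.
Transversions (purine↔pyrimidine): 15 A→T.

3 transitions, 1 transversion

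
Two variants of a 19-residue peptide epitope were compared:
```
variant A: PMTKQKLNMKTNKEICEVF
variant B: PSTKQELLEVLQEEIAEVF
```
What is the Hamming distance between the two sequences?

Comparing position by position, 9 positions differ: 2 (M/S), 6 (K/E), 8 (N/L), 9 (M/E), 10 (K/V), 11 (T/L), 12 (N/Q), 13 (K/E), 16 (C/A).

9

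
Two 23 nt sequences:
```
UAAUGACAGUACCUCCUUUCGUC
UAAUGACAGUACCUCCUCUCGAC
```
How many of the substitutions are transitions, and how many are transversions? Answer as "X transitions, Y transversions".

Mismatches (1-based):
site 18: U→C (pyrimidine→pyrimidine, transition)
site 22: U→A (pyrimidine→purine, transversion)

1 transition, 1 transversion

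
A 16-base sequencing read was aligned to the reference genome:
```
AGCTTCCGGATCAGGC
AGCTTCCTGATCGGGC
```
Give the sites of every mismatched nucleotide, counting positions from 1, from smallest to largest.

8, 13

Differences at site 8 (G→T), site 13 (A→G).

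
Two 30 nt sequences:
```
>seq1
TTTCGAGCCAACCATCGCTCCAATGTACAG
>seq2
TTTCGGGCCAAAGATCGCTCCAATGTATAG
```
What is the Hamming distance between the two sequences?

Comparing position by position, 4 bases differ: 6 (A/G), 12 (C/A), 13 (C/G), 28 (C/T).

4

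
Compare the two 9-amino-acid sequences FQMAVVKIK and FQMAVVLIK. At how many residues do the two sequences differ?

Comparing position by position, 1 residue differs: 7 (K/L).

1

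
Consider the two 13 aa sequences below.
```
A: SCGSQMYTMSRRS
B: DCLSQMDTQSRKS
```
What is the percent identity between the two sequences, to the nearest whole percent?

Mismatches at positions 1, 3, 7, 9, 12 (1-based): 5 of 13.
Identical positions: 8/13 = 61.54% → 62%.

62%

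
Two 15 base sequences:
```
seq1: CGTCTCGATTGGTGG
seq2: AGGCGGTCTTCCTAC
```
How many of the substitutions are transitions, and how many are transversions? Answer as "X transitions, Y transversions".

1 transition, 9 transversions

Mismatches (1-based):
base 1: C→A (pyrimidine→purine, transversion)
base 3: T→G (pyrimidine→purine, transversion)
base 5: T→G (pyrimidine→purine, transversion)
base 6: C→G (pyrimidine→purine, transversion)
base 7: G→T (purine→pyrimidine, transversion)
base 8: A→C (purine→pyrimidine, transversion)
base 11: G→C (purine→pyrimidine, transversion)
base 12: G→C (purine→pyrimidine, transversion)
base 14: G→A (purine→purine, transition)
base 15: G→C (purine→pyrimidine, transversion)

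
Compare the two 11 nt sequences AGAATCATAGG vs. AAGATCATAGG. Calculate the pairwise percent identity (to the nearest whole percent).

82%

Mismatches at positions 2, 3 (1-based): 2 of 11.
Identical positions: 9/11 = 81.82% → 82%.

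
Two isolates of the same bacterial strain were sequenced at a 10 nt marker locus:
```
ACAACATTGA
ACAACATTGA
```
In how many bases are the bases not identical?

0

The two sequences are identical at every position.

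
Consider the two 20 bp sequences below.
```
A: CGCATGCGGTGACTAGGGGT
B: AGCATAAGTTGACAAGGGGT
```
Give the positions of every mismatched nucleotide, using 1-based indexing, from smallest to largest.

Differences at position 1 (C→A), position 6 (G→A), position 7 (C→A), position 9 (G→T), position 14 (T→A).

1, 6, 7, 9, 14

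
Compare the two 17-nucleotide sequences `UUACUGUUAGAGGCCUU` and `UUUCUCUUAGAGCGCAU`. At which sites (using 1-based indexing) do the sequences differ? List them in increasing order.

3, 6, 13, 14, 16

Scanning 1-based: 3: A/U; 6: G/C; 13: G/C; 14: C/G; 16: U/A.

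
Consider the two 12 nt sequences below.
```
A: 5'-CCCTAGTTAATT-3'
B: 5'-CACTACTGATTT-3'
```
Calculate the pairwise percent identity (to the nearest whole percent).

Mismatches at positions 2, 6, 8, 10 (1-based): 4 of 12.
Identical positions: 8/12 = 66.67% → 67%.

67%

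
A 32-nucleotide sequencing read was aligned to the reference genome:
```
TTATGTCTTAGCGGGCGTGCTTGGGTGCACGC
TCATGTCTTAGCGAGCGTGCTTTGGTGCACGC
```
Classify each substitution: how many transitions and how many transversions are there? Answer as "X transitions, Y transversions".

Transitions (purine↔purine or pyrimidine↔pyrimidine): 2 T→C, 14 G→A.
Transversions (purine↔pyrimidine): 23 G→T.

2 transitions, 1 transversion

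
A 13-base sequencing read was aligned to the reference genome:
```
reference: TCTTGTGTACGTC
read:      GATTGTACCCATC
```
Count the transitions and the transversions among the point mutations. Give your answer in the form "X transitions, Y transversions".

3 transitions, 3 transversions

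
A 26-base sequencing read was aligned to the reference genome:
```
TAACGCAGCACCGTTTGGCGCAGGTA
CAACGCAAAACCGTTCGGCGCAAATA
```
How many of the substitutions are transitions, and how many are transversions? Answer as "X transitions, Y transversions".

Transitions (purine↔purine or pyrimidine↔pyrimidine): 1 T→C, 8 G→A, 16 T→C, 23 G→A, 24 G→A.
Transversions (purine↔pyrimidine): 9 C→A.

5 transitions, 1 transversion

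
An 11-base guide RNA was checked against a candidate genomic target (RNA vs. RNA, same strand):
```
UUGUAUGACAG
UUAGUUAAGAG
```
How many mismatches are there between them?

The sequences differ at positions 3, 4, 5, 7, 9 (1-based) — 5 in total.

5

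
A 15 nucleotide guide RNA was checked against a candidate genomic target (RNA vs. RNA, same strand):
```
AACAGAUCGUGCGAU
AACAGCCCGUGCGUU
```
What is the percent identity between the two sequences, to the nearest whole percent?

Mismatches at positions 6, 7, 14 (1-based): 3 of 15.
Identical positions: 12/15 = 80% → 80%.

80%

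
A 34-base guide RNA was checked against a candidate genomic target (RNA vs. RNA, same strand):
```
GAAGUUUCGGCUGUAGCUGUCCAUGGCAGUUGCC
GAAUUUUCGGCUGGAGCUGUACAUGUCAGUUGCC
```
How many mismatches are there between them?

The sequences differ at positions 4, 14, 21, 26 (1-based) — 4 in total.

4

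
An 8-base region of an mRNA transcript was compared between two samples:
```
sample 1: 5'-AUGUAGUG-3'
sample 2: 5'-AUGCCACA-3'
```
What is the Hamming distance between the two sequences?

Comparing position by position, 5 sites differ: 4 (U/C), 5 (A/C), 6 (G/A), 7 (U/C), 8 (G/A).

5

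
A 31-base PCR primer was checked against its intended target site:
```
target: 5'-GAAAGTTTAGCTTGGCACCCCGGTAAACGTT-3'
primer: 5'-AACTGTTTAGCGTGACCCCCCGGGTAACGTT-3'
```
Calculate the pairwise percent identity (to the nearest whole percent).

74%

8 positions differ (1, 3, 4, 12, 15, 17, 24, 25), so 23 of 31 match: 23/31 = 74.19%.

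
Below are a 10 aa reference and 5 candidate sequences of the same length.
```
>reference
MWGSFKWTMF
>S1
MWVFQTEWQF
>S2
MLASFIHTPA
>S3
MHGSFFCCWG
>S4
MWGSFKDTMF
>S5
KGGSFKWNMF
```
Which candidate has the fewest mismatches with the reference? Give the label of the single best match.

Hamming distances to reference — S1: 7; S2: 6; S3: 6; S4: 1; S5: 3.
Smallest is S4 with 1 mismatch.

S4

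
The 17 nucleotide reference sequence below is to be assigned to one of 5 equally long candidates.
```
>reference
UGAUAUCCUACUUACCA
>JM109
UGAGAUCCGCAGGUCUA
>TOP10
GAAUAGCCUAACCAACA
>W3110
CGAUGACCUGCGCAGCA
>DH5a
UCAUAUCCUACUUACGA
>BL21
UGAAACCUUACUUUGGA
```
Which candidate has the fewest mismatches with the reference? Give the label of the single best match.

Hamming distances to reference — JM109: 8; TOP10: 7; W3110: 7; DH5a: 2; BL21: 6.
Smallest is DH5a with 2 mismatches.

DH5a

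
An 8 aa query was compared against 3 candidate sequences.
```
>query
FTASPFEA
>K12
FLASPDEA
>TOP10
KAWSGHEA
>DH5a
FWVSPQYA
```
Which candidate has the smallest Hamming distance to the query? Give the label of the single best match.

K12

Hamming distances to query — K12: 2; TOP10: 5; DH5a: 4.
Smallest is K12 with 2 mismatches.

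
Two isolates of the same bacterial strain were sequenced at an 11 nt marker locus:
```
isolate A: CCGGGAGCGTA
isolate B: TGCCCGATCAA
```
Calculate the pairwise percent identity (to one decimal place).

Mismatches at positions 1, 2, 3, 4, 5, 6, 7, 8, 9, 10 (1-based): 10 of 11.
Identical positions: 1/11 = 9.091% → 9.1%.

9.1%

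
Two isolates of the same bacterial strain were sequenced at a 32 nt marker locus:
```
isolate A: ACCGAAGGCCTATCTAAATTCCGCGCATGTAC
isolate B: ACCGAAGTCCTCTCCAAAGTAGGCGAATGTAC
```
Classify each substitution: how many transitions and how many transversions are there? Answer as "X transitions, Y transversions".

1 transition, 6 transversions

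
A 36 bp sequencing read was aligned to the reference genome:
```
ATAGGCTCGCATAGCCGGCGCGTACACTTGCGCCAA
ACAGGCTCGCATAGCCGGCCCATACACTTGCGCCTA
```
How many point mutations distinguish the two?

Mismatches (1-based): site 2: T→C; site 20: G→C; site 22: G→A; site 35: A→T.

4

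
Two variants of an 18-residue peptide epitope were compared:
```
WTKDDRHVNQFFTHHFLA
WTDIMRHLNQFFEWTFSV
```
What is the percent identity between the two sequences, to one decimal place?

50.0%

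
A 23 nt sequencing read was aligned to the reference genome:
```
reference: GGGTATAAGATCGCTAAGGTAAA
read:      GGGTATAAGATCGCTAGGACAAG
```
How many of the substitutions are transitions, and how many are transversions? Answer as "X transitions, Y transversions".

4 transitions, 0 transversions

Transitions (purine↔purine or pyrimidine↔pyrimidine): 17 A→G, 19 G→A, 20 T→C, 23 A→G.
Transversions (purine↔pyrimidine): none.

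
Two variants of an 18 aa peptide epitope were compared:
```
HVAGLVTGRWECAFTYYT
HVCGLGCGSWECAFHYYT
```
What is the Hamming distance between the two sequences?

Mismatches (1-based): position 3: A→C; position 6: V→G; position 7: T→C; position 9: R→S; position 15: T→H.

5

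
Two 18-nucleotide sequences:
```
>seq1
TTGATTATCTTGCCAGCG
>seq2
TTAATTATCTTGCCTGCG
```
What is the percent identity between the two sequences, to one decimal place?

88.9%

Mismatches at positions 3, 15 (1-based): 2 of 18.
Identical positions: 16/18 = 88.89% → 88.9%.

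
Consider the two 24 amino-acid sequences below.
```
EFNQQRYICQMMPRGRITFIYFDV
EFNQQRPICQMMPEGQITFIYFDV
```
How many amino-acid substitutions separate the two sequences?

3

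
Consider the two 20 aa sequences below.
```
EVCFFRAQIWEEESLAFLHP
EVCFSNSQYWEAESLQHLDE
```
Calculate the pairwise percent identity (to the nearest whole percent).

Mismatches at positions 5, 6, 7, 9, 12, 16, 17, 19, 20 (1-based): 9 of 20.
Identical positions: 11/20 = 55% → 55%.

55%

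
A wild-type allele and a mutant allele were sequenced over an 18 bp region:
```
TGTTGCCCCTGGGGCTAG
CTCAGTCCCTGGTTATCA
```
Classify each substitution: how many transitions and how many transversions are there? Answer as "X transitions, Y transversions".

4 transitions, 6 transversions

Transitions (purine↔purine or pyrimidine↔pyrimidine): 1 T→C, 3 T→C, 6 C→T, 18 G→A.
Transversions (purine↔pyrimidine): 2 G→T, 4 T→A, 13 G→T, 14 G→T, 15 C→A, 17 A→C.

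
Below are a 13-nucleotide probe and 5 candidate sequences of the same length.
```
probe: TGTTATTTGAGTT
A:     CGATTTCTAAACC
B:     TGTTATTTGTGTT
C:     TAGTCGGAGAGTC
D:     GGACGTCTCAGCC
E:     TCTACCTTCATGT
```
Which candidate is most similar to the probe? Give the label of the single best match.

Hamming distances to probe — A: 8; B: 1; C: 7; D: 8; E: 7.
Smallest is B with 1 mismatch.

B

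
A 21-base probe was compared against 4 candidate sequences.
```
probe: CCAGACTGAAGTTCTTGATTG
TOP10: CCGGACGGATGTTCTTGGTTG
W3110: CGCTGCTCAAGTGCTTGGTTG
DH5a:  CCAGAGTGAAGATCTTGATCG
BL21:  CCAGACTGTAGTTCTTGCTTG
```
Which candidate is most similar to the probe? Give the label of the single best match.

BL21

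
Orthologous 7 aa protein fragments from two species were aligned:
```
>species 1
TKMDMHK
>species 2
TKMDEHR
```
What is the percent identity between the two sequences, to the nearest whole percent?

2 positions differ (5, 7), so 5 of 7 match: 5/7 = 71.43%.

71%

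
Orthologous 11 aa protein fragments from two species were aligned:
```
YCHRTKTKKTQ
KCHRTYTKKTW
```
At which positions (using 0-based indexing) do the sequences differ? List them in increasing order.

0, 5, 10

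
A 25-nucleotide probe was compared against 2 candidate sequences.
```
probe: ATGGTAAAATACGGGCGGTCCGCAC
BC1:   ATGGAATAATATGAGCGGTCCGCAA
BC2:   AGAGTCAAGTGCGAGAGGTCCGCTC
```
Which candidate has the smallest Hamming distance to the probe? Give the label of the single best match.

BC1

Hamming distances to probe — BC1: 5; BC2: 8.
Smallest is BC1 with 5 mismatches.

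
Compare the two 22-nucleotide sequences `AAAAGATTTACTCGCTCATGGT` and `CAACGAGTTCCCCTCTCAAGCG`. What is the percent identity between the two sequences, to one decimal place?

Mismatches at positions 1, 4, 7, 10, 12, 14, 19, 21, 22 (1-based): 9 of 22.
Identical positions: 13/22 = 59.09% → 59.1%.

59.1%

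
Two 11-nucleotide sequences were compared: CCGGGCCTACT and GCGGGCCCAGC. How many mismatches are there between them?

The sequences differ at positions 1, 8, 10, 11 (1-based) — 4 in total.

4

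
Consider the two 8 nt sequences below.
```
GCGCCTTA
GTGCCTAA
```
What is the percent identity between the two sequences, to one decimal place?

75.0%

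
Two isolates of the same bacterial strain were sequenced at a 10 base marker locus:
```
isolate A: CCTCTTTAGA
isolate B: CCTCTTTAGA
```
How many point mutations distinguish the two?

No positions differ; the sequences are identical.

0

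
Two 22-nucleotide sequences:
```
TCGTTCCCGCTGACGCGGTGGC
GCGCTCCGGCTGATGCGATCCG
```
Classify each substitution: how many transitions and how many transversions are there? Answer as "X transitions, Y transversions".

Transitions (purine↔purine or pyrimidine↔pyrimidine): 4 T→C, 14 C→T, 18 G→A.
Transversions (purine↔pyrimidine): 1 T→G, 8 C→G, 20 G→C, 21 G→C, 22 C→G.

3 transitions, 5 transversions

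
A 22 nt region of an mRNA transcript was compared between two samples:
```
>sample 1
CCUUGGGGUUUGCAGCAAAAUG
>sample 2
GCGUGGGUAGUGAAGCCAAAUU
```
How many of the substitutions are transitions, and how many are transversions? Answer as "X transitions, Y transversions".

Mismatches (1-based):
base 1: C→G (pyrimidine→purine, transversion)
base 3: U→G (pyrimidine→purine, transversion)
base 8: G→U (purine→pyrimidine, transversion)
base 9: U→A (pyrimidine→purine, transversion)
base 10: U→G (pyrimidine→purine, transversion)
base 13: C→A (pyrimidine→purine, transversion)
base 17: A→C (purine→pyrimidine, transversion)
base 22: G→U (purine→pyrimidine, transversion)

0 transitions, 8 transversions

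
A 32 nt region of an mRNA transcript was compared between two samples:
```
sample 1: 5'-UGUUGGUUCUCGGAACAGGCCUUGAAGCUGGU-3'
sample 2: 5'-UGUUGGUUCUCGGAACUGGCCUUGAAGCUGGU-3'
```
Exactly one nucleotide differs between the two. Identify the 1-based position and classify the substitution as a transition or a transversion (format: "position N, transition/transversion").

Position 17 changes A→U. A is a purine and U is a pyrimidine, so this is a transversion.

position 17, transversion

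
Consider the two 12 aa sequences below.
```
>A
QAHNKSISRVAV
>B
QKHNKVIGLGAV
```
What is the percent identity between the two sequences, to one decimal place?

Mismatches at positions 2, 6, 8, 9, 10 (1-based): 5 of 12.
Identical positions: 7/12 = 58.33% → 58.3%.

58.3%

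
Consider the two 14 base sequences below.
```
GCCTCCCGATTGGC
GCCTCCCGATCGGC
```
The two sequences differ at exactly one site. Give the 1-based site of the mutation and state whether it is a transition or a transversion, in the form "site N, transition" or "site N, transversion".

site 11, transition

The sequences differ only at site 11: T→C (pyrimidine→pyrimidine), a transition.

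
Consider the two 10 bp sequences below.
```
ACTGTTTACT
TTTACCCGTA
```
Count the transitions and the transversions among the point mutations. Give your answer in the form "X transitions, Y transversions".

Transitions (purine↔purine or pyrimidine↔pyrimidine): 2 C→T, 4 G→A, 5 T→C, 6 T→C, 7 T→C, 8 A→G, 9 C→T.
Transversions (purine↔pyrimidine): 1 A→T, 10 T→A.

7 transitions, 2 transversions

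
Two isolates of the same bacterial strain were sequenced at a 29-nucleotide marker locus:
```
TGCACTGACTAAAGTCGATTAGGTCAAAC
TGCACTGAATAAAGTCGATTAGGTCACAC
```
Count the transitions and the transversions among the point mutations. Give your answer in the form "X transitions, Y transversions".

0 transitions, 2 transversions

Transitions (purine↔purine or pyrimidine↔pyrimidine): none.
Transversions (purine↔pyrimidine): 9 C→A, 27 A→C.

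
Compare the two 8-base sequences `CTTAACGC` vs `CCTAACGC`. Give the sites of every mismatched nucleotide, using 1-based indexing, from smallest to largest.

Differences at site 2 (T→C).

2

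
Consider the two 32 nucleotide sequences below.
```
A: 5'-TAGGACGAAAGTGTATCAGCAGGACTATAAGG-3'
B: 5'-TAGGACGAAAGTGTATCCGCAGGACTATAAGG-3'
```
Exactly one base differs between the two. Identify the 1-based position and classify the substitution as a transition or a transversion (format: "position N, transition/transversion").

position 18, transversion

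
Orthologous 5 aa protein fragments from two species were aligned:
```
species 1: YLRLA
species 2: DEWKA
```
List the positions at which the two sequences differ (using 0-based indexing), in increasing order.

0, 1, 2, 3

Differences at position 0 (Y→D), position 1 (L→E), position 2 (R→W), position 3 (L→K).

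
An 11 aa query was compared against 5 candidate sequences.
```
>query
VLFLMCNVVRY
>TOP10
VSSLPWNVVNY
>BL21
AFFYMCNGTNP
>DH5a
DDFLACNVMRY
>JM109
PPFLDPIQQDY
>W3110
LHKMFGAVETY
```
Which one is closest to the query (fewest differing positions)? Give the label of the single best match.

TOP10 differs at 5 positions; BL21 differs at 7 positions; DH5a differs at 4 positions; JM109 differs at 8 positions; W3110 differs at 9 positions. The closest is DH5a.

DH5a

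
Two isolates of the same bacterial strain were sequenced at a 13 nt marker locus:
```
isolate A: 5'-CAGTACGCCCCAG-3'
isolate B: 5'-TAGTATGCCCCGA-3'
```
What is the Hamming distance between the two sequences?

Comparing position by position, 4 positions differ: 1 (C/T), 6 (C/T), 12 (A/G), 13 (G/A).

4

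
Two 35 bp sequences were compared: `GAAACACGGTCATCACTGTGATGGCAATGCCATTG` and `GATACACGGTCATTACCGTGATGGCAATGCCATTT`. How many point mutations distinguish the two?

4

Comparing position by position, 4 bases differ: 3 (A/T), 14 (C/T), 17 (T/C), 35 (G/T).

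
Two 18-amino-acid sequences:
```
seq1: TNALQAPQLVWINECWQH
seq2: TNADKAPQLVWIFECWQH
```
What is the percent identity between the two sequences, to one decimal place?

83.3%

Mismatches at positions 4, 5, 13 (1-based): 3 of 18.
Identical positions: 15/18 = 83.33% → 83.3%.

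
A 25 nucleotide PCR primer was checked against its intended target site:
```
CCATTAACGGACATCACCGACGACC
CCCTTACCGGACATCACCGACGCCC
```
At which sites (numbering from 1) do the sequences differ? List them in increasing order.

3, 7, 23

Differences at site 3 (A→C), site 7 (A→C), site 23 (A→C).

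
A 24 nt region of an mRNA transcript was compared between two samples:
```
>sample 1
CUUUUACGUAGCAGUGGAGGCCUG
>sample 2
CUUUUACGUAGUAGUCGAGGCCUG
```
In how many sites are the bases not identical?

2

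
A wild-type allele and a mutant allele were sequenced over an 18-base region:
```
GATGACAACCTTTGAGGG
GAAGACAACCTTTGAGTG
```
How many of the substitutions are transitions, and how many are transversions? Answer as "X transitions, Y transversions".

Transitions (purine↔purine or pyrimidine↔pyrimidine): none.
Transversions (purine↔pyrimidine): 3 T→A, 17 G→T.

0 transitions, 2 transversions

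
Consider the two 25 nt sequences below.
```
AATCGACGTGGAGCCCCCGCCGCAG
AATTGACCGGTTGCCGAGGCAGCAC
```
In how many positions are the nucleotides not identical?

10

Comparing position by position, 10 positions differ: 4 (C/T), 8 (G/C), 9 (T/G), 11 (G/T), 12 (A/T), 16 (C/G), 17 (C/A), 18 (C/G), 21 (C/A), 25 (G/C).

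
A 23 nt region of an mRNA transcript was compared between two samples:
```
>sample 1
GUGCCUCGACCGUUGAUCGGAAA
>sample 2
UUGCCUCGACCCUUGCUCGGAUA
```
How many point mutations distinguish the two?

Mismatches (1-based): site 1: G→U; site 12: G→C; site 16: A→C; site 22: A→U.

4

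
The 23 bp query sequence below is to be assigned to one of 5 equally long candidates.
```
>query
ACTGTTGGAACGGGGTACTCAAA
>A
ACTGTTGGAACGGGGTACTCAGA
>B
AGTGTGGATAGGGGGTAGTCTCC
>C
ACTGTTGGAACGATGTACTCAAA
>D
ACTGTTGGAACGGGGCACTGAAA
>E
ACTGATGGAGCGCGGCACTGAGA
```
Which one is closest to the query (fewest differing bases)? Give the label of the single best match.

A

Hamming distances to query — A: 1; B: 9; C: 2; D: 2; E: 6.
Smallest is A with 1 mismatch.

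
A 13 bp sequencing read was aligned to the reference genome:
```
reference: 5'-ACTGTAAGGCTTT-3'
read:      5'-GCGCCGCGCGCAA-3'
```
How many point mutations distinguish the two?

11

Comparing position by position, 11 positions differ: 1 (A/G), 3 (T/G), 4 (G/C), 5 (T/C), 6 (A/G), 7 (A/C), 9 (G/C), 10 (C/G), 11 (T/C), 12 (T/A), 13 (T/A).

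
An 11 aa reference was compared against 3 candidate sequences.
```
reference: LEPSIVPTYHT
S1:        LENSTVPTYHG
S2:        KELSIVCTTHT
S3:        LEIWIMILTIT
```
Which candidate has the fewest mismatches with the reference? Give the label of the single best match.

Hamming distances to reference — S1: 3; S2: 4; S3: 7.
Smallest is S1 with 3 mismatches.

S1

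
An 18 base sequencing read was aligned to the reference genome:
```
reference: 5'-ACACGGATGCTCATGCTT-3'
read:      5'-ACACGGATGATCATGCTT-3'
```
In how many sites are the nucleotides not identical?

1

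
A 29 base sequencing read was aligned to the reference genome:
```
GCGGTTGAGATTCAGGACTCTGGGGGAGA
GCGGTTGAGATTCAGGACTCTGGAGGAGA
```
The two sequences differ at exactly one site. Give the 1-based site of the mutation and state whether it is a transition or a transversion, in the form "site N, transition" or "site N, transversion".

site 24, transition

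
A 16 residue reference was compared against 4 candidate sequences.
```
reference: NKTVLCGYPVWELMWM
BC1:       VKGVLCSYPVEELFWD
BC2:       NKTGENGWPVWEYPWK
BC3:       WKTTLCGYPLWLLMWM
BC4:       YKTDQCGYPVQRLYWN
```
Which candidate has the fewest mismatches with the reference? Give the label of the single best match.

Hamming distances to reference — BC1: 6; BC2: 7; BC3: 4; BC4: 7.
Smallest is BC3 with 4 mismatches.

BC3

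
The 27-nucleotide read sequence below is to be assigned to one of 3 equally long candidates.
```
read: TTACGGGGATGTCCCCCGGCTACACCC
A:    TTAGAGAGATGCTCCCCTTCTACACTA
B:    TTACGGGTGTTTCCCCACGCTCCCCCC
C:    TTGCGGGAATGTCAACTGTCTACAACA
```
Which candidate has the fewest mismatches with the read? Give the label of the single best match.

B

A differs at 9 positions; B differs at 7 positions; C differs at 8 positions. The closest is B.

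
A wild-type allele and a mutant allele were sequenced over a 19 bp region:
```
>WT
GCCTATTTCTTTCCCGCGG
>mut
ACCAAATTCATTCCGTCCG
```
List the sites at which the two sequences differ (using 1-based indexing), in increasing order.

1, 4, 6, 10, 15, 16, 18

Scanning 1-based: 1: G/A; 4: T/A; 6: T/A; 10: T/A; 15: C/G; 16: G/T; 18: G/C.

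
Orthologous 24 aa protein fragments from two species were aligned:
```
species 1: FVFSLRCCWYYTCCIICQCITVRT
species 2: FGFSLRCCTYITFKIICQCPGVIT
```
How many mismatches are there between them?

Comparing position by position, 8 positions differ: 2 (V/G), 9 (W/T), 11 (Y/I), 13 (C/F), 14 (C/K), 20 (I/P), 21 (T/G), 23 (R/I).

8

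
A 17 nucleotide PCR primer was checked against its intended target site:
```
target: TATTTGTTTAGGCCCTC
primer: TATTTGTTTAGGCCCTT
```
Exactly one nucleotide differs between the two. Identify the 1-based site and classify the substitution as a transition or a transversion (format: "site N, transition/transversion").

site 17, transition

Site 17 changes C→T. C is a pyrimidine and T is a pyrimidine, so this is a transition.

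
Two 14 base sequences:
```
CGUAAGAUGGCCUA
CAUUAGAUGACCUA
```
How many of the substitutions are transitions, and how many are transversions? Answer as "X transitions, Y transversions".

2 transitions, 1 transversion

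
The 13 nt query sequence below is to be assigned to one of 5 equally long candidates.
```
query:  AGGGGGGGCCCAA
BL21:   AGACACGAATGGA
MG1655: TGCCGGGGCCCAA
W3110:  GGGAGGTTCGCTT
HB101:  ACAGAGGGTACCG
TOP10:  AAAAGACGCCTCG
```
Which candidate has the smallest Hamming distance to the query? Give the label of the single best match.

MG1655

Hamming distances to query — BL21: 9; MG1655: 3; W3110: 7; HB101: 7; TOP10: 8.
Smallest is MG1655 with 3 mismatches.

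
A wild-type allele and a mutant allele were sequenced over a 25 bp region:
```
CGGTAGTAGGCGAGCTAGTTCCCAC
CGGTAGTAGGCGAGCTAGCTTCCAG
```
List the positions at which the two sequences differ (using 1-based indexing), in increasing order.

19, 21, 25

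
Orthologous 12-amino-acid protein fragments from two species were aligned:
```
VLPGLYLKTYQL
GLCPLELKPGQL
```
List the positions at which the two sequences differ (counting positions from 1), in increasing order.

1, 3, 4, 6, 9, 10

Differences at position 1 (V→G), position 3 (P→C), position 4 (G→P), position 6 (Y→E), position 9 (T→P), position 10 (Y→G).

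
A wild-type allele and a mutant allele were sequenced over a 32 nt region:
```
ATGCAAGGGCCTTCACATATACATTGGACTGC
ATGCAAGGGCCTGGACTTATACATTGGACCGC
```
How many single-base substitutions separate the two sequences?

4

The sequences differ at positions 13, 14, 17, 30 (1-based) — 4 in total.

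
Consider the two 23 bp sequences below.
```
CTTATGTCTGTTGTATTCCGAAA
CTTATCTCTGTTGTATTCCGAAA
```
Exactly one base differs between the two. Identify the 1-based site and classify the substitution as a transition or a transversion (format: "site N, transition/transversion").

site 6, transversion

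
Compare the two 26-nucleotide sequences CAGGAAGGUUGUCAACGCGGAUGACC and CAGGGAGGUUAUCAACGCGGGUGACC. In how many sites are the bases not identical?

3

Comparing position by position, 3 sites differ: 5 (A/G), 11 (G/A), 21 (A/G).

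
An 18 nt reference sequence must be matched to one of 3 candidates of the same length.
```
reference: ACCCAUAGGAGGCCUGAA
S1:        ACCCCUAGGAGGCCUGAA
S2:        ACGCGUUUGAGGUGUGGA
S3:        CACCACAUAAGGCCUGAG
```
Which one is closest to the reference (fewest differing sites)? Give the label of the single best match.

Hamming distances to reference — S1: 1; S2: 7; S3: 6.
Smallest is S1 with 1 mismatch.

S1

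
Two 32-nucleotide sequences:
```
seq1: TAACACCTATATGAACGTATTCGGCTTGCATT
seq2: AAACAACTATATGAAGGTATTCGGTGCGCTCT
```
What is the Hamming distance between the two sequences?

The sequences differ at bases 1, 6, 16, 25, 26, 27, 30, 31 (1-based) — 8 in total.

8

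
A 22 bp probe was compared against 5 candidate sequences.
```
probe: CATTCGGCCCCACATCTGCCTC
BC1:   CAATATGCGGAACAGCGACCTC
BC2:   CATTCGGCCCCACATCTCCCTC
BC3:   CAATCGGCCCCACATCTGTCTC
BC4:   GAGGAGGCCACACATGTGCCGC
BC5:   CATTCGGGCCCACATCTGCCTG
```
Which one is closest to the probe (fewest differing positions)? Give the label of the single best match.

BC2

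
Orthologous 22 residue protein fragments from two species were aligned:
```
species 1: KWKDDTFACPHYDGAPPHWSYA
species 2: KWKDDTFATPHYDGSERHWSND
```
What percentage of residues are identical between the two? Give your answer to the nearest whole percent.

Mismatches at positions 9, 15, 16, 17, 21, 22 (1-based): 6 of 22.
Identical positions: 16/22 = 72.73% → 73%.

73%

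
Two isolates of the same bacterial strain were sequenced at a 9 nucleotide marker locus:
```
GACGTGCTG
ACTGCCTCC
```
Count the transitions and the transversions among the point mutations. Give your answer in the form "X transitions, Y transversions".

5 transitions, 3 transversions

Mismatches (1-based):
position 1: G→A (purine→purine, transition)
position 2: A→C (purine→pyrimidine, transversion)
position 3: C→T (pyrimidine→pyrimidine, transition)
position 5: T→C (pyrimidine→pyrimidine, transition)
position 6: G→C (purine→pyrimidine, transversion)
position 7: C→T (pyrimidine→pyrimidine, transition)
position 8: T→C (pyrimidine→pyrimidine, transition)
position 9: G→C (purine→pyrimidine, transversion)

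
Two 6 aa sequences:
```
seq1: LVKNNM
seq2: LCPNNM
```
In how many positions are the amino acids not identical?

Comparing position by position, 2 positions differ: 2 (V/C), 3 (K/P).

2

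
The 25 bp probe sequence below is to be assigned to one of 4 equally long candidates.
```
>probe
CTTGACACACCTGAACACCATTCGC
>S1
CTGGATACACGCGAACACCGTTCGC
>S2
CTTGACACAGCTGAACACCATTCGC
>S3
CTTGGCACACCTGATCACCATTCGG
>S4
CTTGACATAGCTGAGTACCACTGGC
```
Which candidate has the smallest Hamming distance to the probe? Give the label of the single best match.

S2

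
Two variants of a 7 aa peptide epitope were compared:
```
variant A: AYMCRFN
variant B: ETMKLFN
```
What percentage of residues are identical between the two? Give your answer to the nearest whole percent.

43%

Mismatches at positions 1, 2, 4, 5 (1-based): 4 of 7.
Identical positions: 3/7 = 42.86% → 43%.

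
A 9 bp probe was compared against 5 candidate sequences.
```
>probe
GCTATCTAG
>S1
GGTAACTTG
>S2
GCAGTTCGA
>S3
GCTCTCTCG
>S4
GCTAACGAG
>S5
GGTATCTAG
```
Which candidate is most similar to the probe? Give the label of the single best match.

S1 differs at 3 bases; S2 differs at 6 bases; S3 differs at 2 bases; S4 differs at 2 bases; S5 differs at 1 base. The closest is S5.

S5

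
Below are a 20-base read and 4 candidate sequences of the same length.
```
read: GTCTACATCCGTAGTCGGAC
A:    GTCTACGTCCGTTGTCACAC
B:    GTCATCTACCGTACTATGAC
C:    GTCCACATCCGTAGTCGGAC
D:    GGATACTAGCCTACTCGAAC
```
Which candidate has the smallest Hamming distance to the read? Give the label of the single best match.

C

A differs at 4 sites; B differs at 7 sites; C differs at 1 site; D differs at 8 sites. The closest is C.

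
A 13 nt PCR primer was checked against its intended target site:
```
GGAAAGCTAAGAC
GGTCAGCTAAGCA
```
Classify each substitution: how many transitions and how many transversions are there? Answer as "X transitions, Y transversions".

0 transitions, 4 transversions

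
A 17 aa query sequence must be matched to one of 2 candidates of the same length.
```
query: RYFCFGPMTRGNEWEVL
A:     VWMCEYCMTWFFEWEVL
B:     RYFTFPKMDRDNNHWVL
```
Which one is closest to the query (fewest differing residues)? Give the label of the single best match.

A differs at 9 residues; B differs at 8 residues. The closest is B.

B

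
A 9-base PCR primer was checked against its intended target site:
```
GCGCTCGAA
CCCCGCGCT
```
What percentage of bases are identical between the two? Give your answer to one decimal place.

Mismatches at positions 1, 3, 5, 8, 9 (1-based): 5 of 9.
Identical positions: 4/9 = 44.44% → 44.4%.

44.4%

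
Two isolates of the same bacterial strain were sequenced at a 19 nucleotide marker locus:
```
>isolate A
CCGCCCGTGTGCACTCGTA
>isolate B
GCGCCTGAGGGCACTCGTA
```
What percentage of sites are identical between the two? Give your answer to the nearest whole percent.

79%

Mismatches at positions 1, 6, 8, 10 (1-based): 4 of 19.
Identical positions: 15/19 = 78.95% → 79%.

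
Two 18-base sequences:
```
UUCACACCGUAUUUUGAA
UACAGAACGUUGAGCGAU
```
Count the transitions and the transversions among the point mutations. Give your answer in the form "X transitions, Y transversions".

Transitions (purine↔purine or pyrimidine↔pyrimidine): 15 U→C.
Transversions (purine↔pyrimidine): 2 U→A, 5 C→G, 7 C→A, 11 A→U, 12 U→G, 13 U→A, 14 U→G, 18 A→U.

1 transition, 8 transversions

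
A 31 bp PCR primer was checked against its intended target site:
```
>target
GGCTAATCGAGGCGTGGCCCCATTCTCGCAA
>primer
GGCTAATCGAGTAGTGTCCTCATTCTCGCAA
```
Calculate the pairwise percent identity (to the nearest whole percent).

87%

4 positions differ (12, 13, 17, 20), so 27 of 31 match: 27/31 = 87.1%.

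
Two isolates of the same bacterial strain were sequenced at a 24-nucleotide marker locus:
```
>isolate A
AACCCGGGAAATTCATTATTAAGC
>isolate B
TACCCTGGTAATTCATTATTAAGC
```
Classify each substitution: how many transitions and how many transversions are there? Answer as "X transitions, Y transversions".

0 transitions, 3 transversions

Mismatches (1-based):
position 1: A→T (purine→pyrimidine, transversion)
position 6: G→T (purine→pyrimidine, transversion)
position 9: A→T (purine→pyrimidine, transversion)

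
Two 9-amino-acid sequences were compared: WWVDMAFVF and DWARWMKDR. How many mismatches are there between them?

Comparing position by position, 8 positions differ: 1 (W/D), 3 (V/A), 4 (D/R), 5 (M/W), 6 (A/M), 7 (F/K), 8 (V/D), 9 (F/R).

8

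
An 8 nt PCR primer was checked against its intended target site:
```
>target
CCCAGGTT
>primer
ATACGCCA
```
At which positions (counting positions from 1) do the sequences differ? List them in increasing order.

1, 2, 3, 4, 6, 7, 8

Scanning 1-based: 1: C/A; 2: C/T; 3: C/A; 4: A/C; 6: G/C; 7: T/C; 8: T/A.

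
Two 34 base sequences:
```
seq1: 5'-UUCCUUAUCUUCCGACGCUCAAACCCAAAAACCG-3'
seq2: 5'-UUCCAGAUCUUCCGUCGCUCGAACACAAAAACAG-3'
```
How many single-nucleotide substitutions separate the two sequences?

6

Comparing position by position, 6 bases differ: 5 (U/A), 6 (U/G), 15 (A/U), 21 (A/G), 25 (C/A), 33 (C/A).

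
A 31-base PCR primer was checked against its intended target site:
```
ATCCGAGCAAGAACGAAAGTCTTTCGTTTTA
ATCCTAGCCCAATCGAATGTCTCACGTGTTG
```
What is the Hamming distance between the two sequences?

Comparing position by position, 10 sites differ: 5 (G/T), 9 (A/C), 10 (A/C), 11 (G/A), 13 (A/T), 18 (A/T), 23 (T/C), 24 (T/A), 28 (T/G), 31 (A/G).

10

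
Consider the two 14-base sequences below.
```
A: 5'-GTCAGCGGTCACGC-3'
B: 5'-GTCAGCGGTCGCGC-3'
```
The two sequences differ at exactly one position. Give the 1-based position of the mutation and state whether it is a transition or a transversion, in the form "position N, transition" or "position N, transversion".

position 11, transition

The sequences differ only at position 11: A→G (purine→purine), a transition.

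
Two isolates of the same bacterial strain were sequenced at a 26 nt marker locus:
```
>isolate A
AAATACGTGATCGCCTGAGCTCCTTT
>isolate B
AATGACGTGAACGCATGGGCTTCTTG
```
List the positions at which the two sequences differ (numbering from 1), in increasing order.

Differences at position 3 (A→T), position 4 (T→G), position 11 (T→A), position 15 (C→A), position 18 (A→G), position 22 (C→T), position 26 (T→G).

3, 4, 11, 15, 18, 22, 26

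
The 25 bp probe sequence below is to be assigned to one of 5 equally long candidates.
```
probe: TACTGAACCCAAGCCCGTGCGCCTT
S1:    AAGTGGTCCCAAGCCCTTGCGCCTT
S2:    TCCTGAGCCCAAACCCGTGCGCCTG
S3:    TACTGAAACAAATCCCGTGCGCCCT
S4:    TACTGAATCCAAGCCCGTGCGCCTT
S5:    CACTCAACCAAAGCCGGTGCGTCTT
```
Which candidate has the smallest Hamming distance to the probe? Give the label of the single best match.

S4

S1 differs at 5 positions; S2 differs at 4 positions; S3 differs at 4 positions; S4 differs at 1 position; S5 differs at 5 positions. The closest is S4.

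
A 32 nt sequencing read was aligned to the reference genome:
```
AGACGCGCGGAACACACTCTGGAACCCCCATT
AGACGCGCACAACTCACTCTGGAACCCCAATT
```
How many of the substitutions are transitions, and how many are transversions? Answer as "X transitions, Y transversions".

1 transition, 3 transversions

Transitions (purine↔purine or pyrimidine↔pyrimidine): 9 G→A.
Transversions (purine↔pyrimidine): 10 G→C, 14 A→T, 29 C→A.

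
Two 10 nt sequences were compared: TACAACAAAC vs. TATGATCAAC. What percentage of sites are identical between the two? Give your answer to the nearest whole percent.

4 positions differ (3, 4, 6, 7), so 6 of 10 match: 6/10 = 60%.

60%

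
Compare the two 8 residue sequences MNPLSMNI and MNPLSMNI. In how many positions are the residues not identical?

0

No positions differ; the sequences are identical.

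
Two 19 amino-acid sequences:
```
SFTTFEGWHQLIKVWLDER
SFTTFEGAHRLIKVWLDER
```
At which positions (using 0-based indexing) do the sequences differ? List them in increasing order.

Scanning 0-based: 7: W/A; 9: Q/R.

7, 9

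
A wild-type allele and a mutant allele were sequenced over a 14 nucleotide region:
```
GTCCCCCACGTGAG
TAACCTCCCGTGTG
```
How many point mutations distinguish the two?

6

Comparing position by position, 6 sites differ: 1 (G/T), 2 (T/A), 3 (C/A), 6 (C/T), 8 (A/C), 13 (A/T).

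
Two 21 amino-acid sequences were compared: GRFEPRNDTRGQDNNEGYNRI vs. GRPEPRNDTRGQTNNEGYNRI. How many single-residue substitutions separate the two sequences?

2

Mismatches (1-based): residue 3: F→P; residue 13: D→T.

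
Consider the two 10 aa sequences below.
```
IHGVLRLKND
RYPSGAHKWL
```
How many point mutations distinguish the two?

9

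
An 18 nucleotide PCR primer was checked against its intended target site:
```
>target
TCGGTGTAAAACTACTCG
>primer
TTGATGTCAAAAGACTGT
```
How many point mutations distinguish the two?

7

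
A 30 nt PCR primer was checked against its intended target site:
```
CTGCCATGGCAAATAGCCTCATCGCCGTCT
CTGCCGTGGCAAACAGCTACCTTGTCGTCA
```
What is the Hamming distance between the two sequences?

Comparing position by position, 8 sites differ: 6 (A/G), 14 (T/C), 18 (C/T), 19 (T/A), 21 (A/C), 23 (C/T), 25 (C/T), 30 (T/A).

8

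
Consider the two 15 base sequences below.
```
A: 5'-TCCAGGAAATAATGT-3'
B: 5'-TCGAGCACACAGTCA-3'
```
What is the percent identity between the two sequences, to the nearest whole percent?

53%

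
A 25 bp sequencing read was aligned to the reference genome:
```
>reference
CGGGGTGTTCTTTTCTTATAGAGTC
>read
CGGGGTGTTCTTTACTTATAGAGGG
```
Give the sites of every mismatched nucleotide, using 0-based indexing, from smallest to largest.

Differences at site 13 (T→A), site 23 (T→G), site 24 (C→G).

13, 23, 24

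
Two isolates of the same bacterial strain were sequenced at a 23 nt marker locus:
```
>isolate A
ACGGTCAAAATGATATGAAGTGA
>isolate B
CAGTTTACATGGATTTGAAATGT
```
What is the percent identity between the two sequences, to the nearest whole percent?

57%

Mismatches at positions 1, 2, 4, 6, 8, 10, 11, 15, 20, 23 (1-based): 10 of 23.
Identical positions: 13/23 = 56.52% → 57%.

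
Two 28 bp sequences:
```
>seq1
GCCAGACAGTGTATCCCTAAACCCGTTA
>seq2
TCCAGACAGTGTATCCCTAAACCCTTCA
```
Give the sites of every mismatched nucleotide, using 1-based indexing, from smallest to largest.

Differences at site 1 (G→T), site 25 (G→T), site 27 (T→C).

1, 25, 27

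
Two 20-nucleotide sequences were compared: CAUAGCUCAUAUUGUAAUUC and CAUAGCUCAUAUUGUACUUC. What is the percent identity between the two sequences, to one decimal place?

95.0%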